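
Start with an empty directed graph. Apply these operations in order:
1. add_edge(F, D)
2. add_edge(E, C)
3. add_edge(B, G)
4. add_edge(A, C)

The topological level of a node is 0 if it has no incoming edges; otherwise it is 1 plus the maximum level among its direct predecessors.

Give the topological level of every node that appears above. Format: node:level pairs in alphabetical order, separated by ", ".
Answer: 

Op 1: add_edge(F, D). Edges now: 1
Op 2: add_edge(E, C). Edges now: 2
Op 3: add_edge(B, G). Edges now: 3
Op 4: add_edge(A, C). Edges now: 4
Compute levels (Kahn BFS):
  sources (in-degree 0): A, B, E, F
  process A: level=0
    A->C: in-degree(C)=1, level(C)>=1
  process B: level=0
    B->G: in-degree(G)=0, level(G)=1, enqueue
  process E: level=0
    E->C: in-degree(C)=0, level(C)=1, enqueue
  process F: level=0
    F->D: in-degree(D)=0, level(D)=1, enqueue
  process G: level=1
  process C: level=1
  process D: level=1
All levels: A:0, B:0, C:1, D:1, E:0, F:0, G:1

Answer: A:0, B:0, C:1, D:1, E:0, F:0, G:1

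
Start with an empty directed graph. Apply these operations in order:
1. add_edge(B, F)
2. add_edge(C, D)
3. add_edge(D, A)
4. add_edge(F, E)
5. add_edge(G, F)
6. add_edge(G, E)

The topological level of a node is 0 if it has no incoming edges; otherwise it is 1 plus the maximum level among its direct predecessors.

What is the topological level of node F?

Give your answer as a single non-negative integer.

Op 1: add_edge(B, F). Edges now: 1
Op 2: add_edge(C, D). Edges now: 2
Op 3: add_edge(D, A). Edges now: 3
Op 4: add_edge(F, E). Edges now: 4
Op 5: add_edge(G, F). Edges now: 5
Op 6: add_edge(G, E). Edges now: 6
Compute levels (Kahn BFS):
  sources (in-degree 0): B, C, G
  process B: level=0
    B->F: in-degree(F)=1, level(F)>=1
  process C: level=0
    C->D: in-degree(D)=0, level(D)=1, enqueue
  process G: level=0
    G->E: in-degree(E)=1, level(E)>=1
    G->F: in-degree(F)=0, level(F)=1, enqueue
  process D: level=1
    D->A: in-degree(A)=0, level(A)=2, enqueue
  process F: level=1
    F->E: in-degree(E)=0, level(E)=2, enqueue
  process A: level=2
  process E: level=2
All levels: A:2, B:0, C:0, D:1, E:2, F:1, G:0
level(F) = 1

Answer: 1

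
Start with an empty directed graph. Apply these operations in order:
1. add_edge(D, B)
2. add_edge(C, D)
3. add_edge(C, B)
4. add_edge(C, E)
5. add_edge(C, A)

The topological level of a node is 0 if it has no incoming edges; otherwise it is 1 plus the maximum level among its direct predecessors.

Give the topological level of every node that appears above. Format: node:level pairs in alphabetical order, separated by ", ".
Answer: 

Answer: A:1, B:2, C:0, D:1, E:1

Derivation:
Op 1: add_edge(D, B). Edges now: 1
Op 2: add_edge(C, D). Edges now: 2
Op 3: add_edge(C, B). Edges now: 3
Op 4: add_edge(C, E). Edges now: 4
Op 5: add_edge(C, A). Edges now: 5
Compute levels (Kahn BFS):
  sources (in-degree 0): C
  process C: level=0
    C->A: in-degree(A)=0, level(A)=1, enqueue
    C->B: in-degree(B)=1, level(B)>=1
    C->D: in-degree(D)=0, level(D)=1, enqueue
    C->E: in-degree(E)=0, level(E)=1, enqueue
  process A: level=1
  process D: level=1
    D->B: in-degree(B)=0, level(B)=2, enqueue
  process E: level=1
  process B: level=2
All levels: A:1, B:2, C:0, D:1, E:1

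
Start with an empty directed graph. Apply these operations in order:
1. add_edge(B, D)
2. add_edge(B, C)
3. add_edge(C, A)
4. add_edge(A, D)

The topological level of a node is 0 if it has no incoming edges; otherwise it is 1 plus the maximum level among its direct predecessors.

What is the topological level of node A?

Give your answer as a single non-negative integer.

Op 1: add_edge(B, D). Edges now: 1
Op 2: add_edge(B, C). Edges now: 2
Op 3: add_edge(C, A). Edges now: 3
Op 4: add_edge(A, D). Edges now: 4
Compute levels (Kahn BFS):
  sources (in-degree 0): B
  process B: level=0
    B->C: in-degree(C)=0, level(C)=1, enqueue
    B->D: in-degree(D)=1, level(D)>=1
  process C: level=1
    C->A: in-degree(A)=0, level(A)=2, enqueue
  process A: level=2
    A->D: in-degree(D)=0, level(D)=3, enqueue
  process D: level=3
All levels: A:2, B:0, C:1, D:3
level(A) = 2

Answer: 2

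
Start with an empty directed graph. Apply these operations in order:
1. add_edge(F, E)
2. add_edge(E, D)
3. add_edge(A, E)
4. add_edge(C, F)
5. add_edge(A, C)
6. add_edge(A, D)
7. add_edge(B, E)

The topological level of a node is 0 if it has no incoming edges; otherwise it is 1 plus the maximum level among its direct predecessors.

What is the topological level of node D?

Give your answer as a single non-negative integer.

Answer: 4

Derivation:
Op 1: add_edge(F, E). Edges now: 1
Op 2: add_edge(E, D). Edges now: 2
Op 3: add_edge(A, E). Edges now: 3
Op 4: add_edge(C, F). Edges now: 4
Op 5: add_edge(A, C). Edges now: 5
Op 6: add_edge(A, D). Edges now: 6
Op 7: add_edge(B, E). Edges now: 7
Compute levels (Kahn BFS):
  sources (in-degree 0): A, B
  process A: level=0
    A->C: in-degree(C)=0, level(C)=1, enqueue
    A->D: in-degree(D)=1, level(D)>=1
    A->E: in-degree(E)=2, level(E)>=1
  process B: level=0
    B->E: in-degree(E)=1, level(E)>=1
  process C: level=1
    C->F: in-degree(F)=0, level(F)=2, enqueue
  process F: level=2
    F->E: in-degree(E)=0, level(E)=3, enqueue
  process E: level=3
    E->D: in-degree(D)=0, level(D)=4, enqueue
  process D: level=4
All levels: A:0, B:0, C:1, D:4, E:3, F:2
level(D) = 4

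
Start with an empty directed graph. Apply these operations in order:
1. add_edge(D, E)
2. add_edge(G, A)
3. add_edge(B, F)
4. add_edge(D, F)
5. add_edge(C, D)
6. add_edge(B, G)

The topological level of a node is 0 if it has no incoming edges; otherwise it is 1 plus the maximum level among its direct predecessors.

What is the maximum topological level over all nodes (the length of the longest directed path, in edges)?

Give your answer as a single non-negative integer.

Answer: 2

Derivation:
Op 1: add_edge(D, E). Edges now: 1
Op 2: add_edge(G, A). Edges now: 2
Op 3: add_edge(B, F). Edges now: 3
Op 4: add_edge(D, F). Edges now: 4
Op 5: add_edge(C, D). Edges now: 5
Op 6: add_edge(B, G). Edges now: 6
Compute levels (Kahn BFS):
  sources (in-degree 0): B, C
  process B: level=0
    B->F: in-degree(F)=1, level(F)>=1
    B->G: in-degree(G)=0, level(G)=1, enqueue
  process C: level=0
    C->D: in-degree(D)=0, level(D)=1, enqueue
  process G: level=1
    G->A: in-degree(A)=0, level(A)=2, enqueue
  process D: level=1
    D->E: in-degree(E)=0, level(E)=2, enqueue
    D->F: in-degree(F)=0, level(F)=2, enqueue
  process A: level=2
  process E: level=2
  process F: level=2
All levels: A:2, B:0, C:0, D:1, E:2, F:2, G:1
max level = 2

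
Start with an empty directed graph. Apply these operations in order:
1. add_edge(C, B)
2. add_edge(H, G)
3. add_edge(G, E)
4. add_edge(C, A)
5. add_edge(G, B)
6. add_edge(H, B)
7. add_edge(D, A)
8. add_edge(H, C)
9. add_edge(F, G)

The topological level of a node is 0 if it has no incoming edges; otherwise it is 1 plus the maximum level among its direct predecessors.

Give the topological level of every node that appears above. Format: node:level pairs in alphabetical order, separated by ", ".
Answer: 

Op 1: add_edge(C, B). Edges now: 1
Op 2: add_edge(H, G). Edges now: 2
Op 3: add_edge(G, E). Edges now: 3
Op 4: add_edge(C, A). Edges now: 4
Op 5: add_edge(G, B). Edges now: 5
Op 6: add_edge(H, B). Edges now: 6
Op 7: add_edge(D, A). Edges now: 7
Op 8: add_edge(H, C). Edges now: 8
Op 9: add_edge(F, G). Edges now: 9
Compute levels (Kahn BFS):
  sources (in-degree 0): D, F, H
  process D: level=0
    D->A: in-degree(A)=1, level(A)>=1
  process F: level=0
    F->G: in-degree(G)=1, level(G)>=1
  process H: level=0
    H->B: in-degree(B)=2, level(B)>=1
    H->C: in-degree(C)=0, level(C)=1, enqueue
    H->G: in-degree(G)=0, level(G)=1, enqueue
  process C: level=1
    C->A: in-degree(A)=0, level(A)=2, enqueue
    C->B: in-degree(B)=1, level(B)>=2
  process G: level=1
    G->B: in-degree(B)=0, level(B)=2, enqueue
    G->E: in-degree(E)=0, level(E)=2, enqueue
  process A: level=2
  process B: level=2
  process E: level=2
All levels: A:2, B:2, C:1, D:0, E:2, F:0, G:1, H:0

Answer: A:2, B:2, C:1, D:0, E:2, F:0, G:1, H:0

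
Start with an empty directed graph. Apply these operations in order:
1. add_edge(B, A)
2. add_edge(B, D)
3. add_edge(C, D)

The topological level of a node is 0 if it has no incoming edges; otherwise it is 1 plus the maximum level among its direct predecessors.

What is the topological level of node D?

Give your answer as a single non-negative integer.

Op 1: add_edge(B, A). Edges now: 1
Op 2: add_edge(B, D). Edges now: 2
Op 3: add_edge(C, D). Edges now: 3
Compute levels (Kahn BFS):
  sources (in-degree 0): B, C
  process B: level=0
    B->A: in-degree(A)=0, level(A)=1, enqueue
    B->D: in-degree(D)=1, level(D)>=1
  process C: level=0
    C->D: in-degree(D)=0, level(D)=1, enqueue
  process A: level=1
  process D: level=1
All levels: A:1, B:0, C:0, D:1
level(D) = 1

Answer: 1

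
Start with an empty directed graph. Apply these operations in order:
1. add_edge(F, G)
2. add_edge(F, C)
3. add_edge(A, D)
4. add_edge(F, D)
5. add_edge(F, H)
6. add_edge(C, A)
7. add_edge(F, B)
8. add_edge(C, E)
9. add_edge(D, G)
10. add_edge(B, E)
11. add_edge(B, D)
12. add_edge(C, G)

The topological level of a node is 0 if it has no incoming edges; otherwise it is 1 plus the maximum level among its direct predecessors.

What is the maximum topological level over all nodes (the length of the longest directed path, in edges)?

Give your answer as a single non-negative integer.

Answer: 4

Derivation:
Op 1: add_edge(F, G). Edges now: 1
Op 2: add_edge(F, C). Edges now: 2
Op 3: add_edge(A, D). Edges now: 3
Op 4: add_edge(F, D). Edges now: 4
Op 5: add_edge(F, H). Edges now: 5
Op 6: add_edge(C, A). Edges now: 6
Op 7: add_edge(F, B). Edges now: 7
Op 8: add_edge(C, E). Edges now: 8
Op 9: add_edge(D, G). Edges now: 9
Op 10: add_edge(B, E). Edges now: 10
Op 11: add_edge(B, D). Edges now: 11
Op 12: add_edge(C, G). Edges now: 12
Compute levels (Kahn BFS):
  sources (in-degree 0): F
  process F: level=0
    F->B: in-degree(B)=0, level(B)=1, enqueue
    F->C: in-degree(C)=0, level(C)=1, enqueue
    F->D: in-degree(D)=2, level(D)>=1
    F->G: in-degree(G)=2, level(G)>=1
    F->H: in-degree(H)=0, level(H)=1, enqueue
  process B: level=1
    B->D: in-degree(D)=1, level(D)>=2
    B->E: in-degree(E)=1, level(E)>=2
  process C: level=1
    C->A: in-degree(A)=0, level(A)=2, enqueue
    C->E: in-degree(E)=0, level(E)=2, enqueue
    C->G: in-degree(G)=1, level(G)>=2
  process H: level=1
  process A: level=2
    A->D: in-degree(D)=0, level(D)=3, enqueue
  process E: level=2
  process D: level=3
    D->G: in-degree(G)=0, level(G)=4, enqueue
  process G: level=4
All levels: A:2, B:1, C:1, D:3, E:2, F:0, G:4, H:1
max level = 4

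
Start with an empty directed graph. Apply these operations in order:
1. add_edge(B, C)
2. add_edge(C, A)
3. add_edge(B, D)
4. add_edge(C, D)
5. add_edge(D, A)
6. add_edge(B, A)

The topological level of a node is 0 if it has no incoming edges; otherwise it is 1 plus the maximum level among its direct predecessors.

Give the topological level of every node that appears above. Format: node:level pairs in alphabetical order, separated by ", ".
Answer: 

Op 1: add_edge(B, C). Edges now: 1
Op 2: add_edge(C, A). Edges now: 2
Op 3: add_edge(B, D). Edges now: 3
Op 4: add_edge(C, D). Edges now: 4
Op 5: add_edge(D, A). Edges now: 5
Op 6: add_edge(B, A). Edges now: 6
Compute levels (Kahn BFS):
  sources (in-degree 0): B
  process B: level=0
    B->A: in-degree(A)=2, level(A)>=1
    B->C: in-degree(C)=0, level(C)=1, enqueue
    B->D: in-degree(D)=1, level(D)>=1
  process C: level=1
    C->A: in-degree(A)=1, level(A)>=2
    C->D: in-degree(D)=0, level(D)=2, enqueue
  process D: level=2
    D->A: in-degree(A)=0, level(A)=3, enqueue
  process A: level=3
All levels: A:3, B:0, C:1, D:2

Answer: A:3, B:0, C:1, D:2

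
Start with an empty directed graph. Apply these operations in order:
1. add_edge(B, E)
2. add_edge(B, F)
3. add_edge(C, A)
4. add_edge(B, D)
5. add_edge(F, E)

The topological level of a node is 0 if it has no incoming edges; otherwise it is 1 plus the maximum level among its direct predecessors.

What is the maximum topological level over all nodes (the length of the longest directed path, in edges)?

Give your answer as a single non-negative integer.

Answer: 2

Derivation:
Op 1: add_edge(B, E). Edges now: 1
Op 2: add_edge(B, F). Edges now: 2
Op 3: add_edge(C, A). Edges now: 3
Op 4: add_edge(B, D). Edges now: 4
Op 5: add_edge(F, E). Edges now: 5
Compute levels (Kahn BFS):
  sources (in-degree 0): B, C
  process B: level=0
    B->D: in-degree(D)=0, level(D)=1, enqueue
    B->E: in-degree(E)=1, level(E)>=1
    B->F: in-degree(F)=0, level(F)=1, enqueue
  process C: level=0
    C->A: in-degree(A)=0, level(A)=1, enqueue
  process D: level=1
  process F: level=1
    F->E: in-degree(E)=0, level(E)=2, enqueue
  process A: level=1
  process E: level=2
All levels: A:1, B:0, C:0, D:1, E:2, F:1
max level = 2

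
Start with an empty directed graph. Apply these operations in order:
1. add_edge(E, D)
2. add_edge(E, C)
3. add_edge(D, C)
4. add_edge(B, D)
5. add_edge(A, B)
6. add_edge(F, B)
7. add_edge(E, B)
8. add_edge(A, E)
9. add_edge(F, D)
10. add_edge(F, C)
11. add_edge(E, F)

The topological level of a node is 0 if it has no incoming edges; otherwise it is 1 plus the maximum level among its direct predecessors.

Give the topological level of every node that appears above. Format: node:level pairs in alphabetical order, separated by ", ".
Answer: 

Op 1: add_edge(E, D). Edges now: 1
Op 2: add_edge(E, C). Edges now: 2
Op 3: add_edge(D, C). Edges now: 3
Op 4: add_edge(B, D). Edges now: 4
Op 5: add_edge(A, B). Edges now: 5
Op 6: add_edge(F, B). Edges now: 6
Op 7: add_edge(E, B). Edges now: 7
Op 8: add_edge(A, E). Edges now: 8
Op 9: add_edge(F, D). Edges now: 9
Op 10: add_edge(F, C). Edges now: 10
Op 11: add_edge(E, F). Edges now: 11
Compute levels (Kahn BFS):
  sources (in-degree 0): A
  process A: level=0
    A->B: in-degree(B)=2, level(B)>=1
    A->E: in-degree(E)=0, level(E)=1, enqueue
  process E: level=1
    E->B: in-degree(B)=1, level(B)>=2
    E->C: in-degree(C)=2, level(C)>=2
    E->D: in-degree(D)=2, level(D)>=2
    E->F: in-degree(F)=0, level(F)=2, enqueue
  process F: level=2
    F->B: in-degree(B)=0, level(B)=3, enqueue
    F->C: in-degree(C)=1, level(C)>=3
    F->D: in-degree(D)=1, level(D)>=3
  process B: level=3
    B->D: in-degree(D)=0, level(D)=4, enqueue
  process D: level=4
    D->C: in-degree(C)=0, level(C)=5, enqueue
  process C: level=5
All levels: A:0, B:3, C:5, D:4, E:1, F:2

Answer: A:0, B:3, C:5, D:4, E:1, F:2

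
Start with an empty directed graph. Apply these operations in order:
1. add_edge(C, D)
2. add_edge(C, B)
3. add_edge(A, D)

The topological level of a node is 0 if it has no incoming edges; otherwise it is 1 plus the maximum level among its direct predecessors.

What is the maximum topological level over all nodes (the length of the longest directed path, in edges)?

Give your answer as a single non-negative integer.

Op 1: add_edge(C, D). Edges now: 1
Op 2: add_edge(C, B). Edges now: 2
Op 3: add_edge(A, D). Edges now: 3
Compute levels (Kahn BFS):
  sources (in-degree 0): A, C
  process A: level=0
    A->D: in-degree(D)=1, level(D)>=1
  process C: level=0
    C->B: in-degree(B)=0, level(B)=1, enqueue
    C->D: in-degree(D)=0, level(D)=1, enqueue
  process B: level=1
  process D: level=1
All levels: A:0, B:1, C:0, D:1
max level = 1

Answer: 1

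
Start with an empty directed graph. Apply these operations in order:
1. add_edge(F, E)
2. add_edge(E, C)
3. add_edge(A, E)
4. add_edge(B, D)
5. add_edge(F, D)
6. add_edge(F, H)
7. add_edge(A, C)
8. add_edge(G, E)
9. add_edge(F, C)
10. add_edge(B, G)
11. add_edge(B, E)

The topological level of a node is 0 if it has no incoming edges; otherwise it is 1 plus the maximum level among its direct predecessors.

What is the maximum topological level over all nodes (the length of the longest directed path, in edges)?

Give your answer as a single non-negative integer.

Op 1: add_edge(F, E). Edges now: 1
Op 2: add_edge(E, C). Edges now: 2
Op 3: add_edge(A, E). Edges now: 3
Op 4: add_edge(B, D). Edges now: 4
Op 5: add_edge(F, D). Edges now: 5
Op 6: add_edge(F, H). Edges now: 6
Op 7: add_edge(A, C). Edges now: 7
Op 8: add_edge(G, E). Edges now: 8
Op 9: add_edge(F, C). Edges now: 9
Op 10: add_edge(B, G). Edges now: 10
Op 11: add_edge(B, E). Edges now: 11
Compute levels (Kahn BFS):
  sources (in-degree 0): A, B, F
  process A: level=0
    A->C: in-degree(C)=2, level(C)>=1
    A->E: in-degree(E)=3, level(E)>=1
  process B: level=0
    B->D: in-degree(D)=1, level(D)>=1
    B->E: in-degree(E)=2, level(E)>=1
    B->G: in-degree(G)=0, level(G)=1, enqueue
  process F: level=0
    F->C: in-degree(C)=1, level(C)>=1
    F->D: in-degree(D)=0, level(D)=1, enqueue
    F->E: in-degree(E)=1, level(E)>=1
    F->H: in-degree(H)=0, level(H)=1, enqueue
  process G: level=1
    G->E: in-degree(E)=0, level(E)=2, enqueue
  process D: level=1
  process H: level=1
  process E: level=2
    E->C: in-degree(C)=0, level(C)=3, enqueue
  process C: level=3
All levels: A:0, B:0, C:3, D:1, E:2, F:0, G:1, H:1
max level = 3

Answer: 3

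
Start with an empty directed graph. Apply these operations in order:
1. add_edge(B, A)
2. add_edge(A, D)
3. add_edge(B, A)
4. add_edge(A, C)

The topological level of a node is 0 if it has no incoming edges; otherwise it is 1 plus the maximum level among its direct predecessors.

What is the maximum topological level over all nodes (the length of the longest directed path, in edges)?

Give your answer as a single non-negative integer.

Answer: 2

Derivation:
Op 1: add_edge(B, A). Edges now: 1
Op 2: add_edge(A, D). Edges now: 2
Op 3: add_edge(B, A) (duplicate, no change). Edges now: 2
Op 4: add_edge(A, C). Edges now: 3
Compute levels (Kahn BFS):
  sources (in-degree 0): B
  process B: level=0
    B->A: in-degree(A)=0, level(A)=1, enqueue
  process A: level=1
    A->C: in-degree(C)=0, level(C)=2, enqueue
    A->D: in-degree(D)=0, level(D)=2, enqueue
  process C: level=2
  process D: level=2
All levels: A:1, B:0, C:2, D:2
max level = 2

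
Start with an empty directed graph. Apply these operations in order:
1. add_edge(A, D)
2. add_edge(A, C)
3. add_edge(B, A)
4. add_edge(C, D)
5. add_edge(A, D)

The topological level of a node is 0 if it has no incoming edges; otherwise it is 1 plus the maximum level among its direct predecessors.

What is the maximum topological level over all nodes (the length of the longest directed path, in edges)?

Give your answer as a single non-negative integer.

Answer: 3

Derivation:
Op 1: add_edge(A, D). Edges now: 1
Op 2: add_edge(A, C). Edges now: 2
Op 3: add_edge(B, A). Edges now: 3
Op 4: add_edge(C, D). Edges now: 4
Op 5: add_edge(A, D) (duplicate, no change). Edges now: 4
Compute levels (Kahn BFS):
  sources (in-degree 0): B
  process B: level=0
    B->A: in-degree(A)=0, level(A)=1, enqueue
  process A: level=1
    A->C: in-degree(C)=0, level(C)=2, enqueue
    A->D: in-degree(D)=1, level(D)>=2
  process C: level=2
    C->D: in-degree(D)=0, level(D)=3, enqueue
  process D: level=3
All levels: A:1, B:0, C:2, D:3
max level = 3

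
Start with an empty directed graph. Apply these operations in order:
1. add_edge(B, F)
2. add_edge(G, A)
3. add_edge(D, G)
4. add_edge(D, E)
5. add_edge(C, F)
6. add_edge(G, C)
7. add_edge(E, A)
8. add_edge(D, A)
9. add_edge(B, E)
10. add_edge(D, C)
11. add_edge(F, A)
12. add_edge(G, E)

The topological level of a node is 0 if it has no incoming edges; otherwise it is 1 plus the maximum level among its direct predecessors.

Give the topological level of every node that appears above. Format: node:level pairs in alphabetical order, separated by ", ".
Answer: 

Answer: A:4, B:0, C:2, D:0, E:2, F:3, G:1

Derivation:
Op 1: add_edge(B, F). Edges now: 1
Op 2: add_edge(G, A). Edges now: 2
Op 3: add_edge(D, G). Edges now: 3
Op 4: add_edge(D, E). Edges now: 4
Op 5: add_edge(C, F). Edges now: 5
Op 6: add_edge(G, C). Edges now: 6
Op 7: add_edge(E, A). Edges now: 7
Op 8: add_edge(D, A). Edges now: 8
Op 9: add_edge(B, E). Edges now: 9
Op 10: add_edge(D, C). Edges now: 10
Op 11: add_edge(F, A). Edges now: 11
Op 12: add_edge(G, E). Edges now: 12
Compute levels (Kahn BFS):
  sources (in-degree 0): B, D
  process B: level=0
    B->E: in-degree(E)=2, level(E)>=1
    B->F: in-degree(F)=1, level(F)>=1
  process D: level=0
    D->A: in-degree(A)=3, level(A)>=1
    D->C: in-degree(C)=1, level(C)>=1
    D->E: in-degree(E)=1, level(E)>=1
    D->G: in-degree(G)=0, level(G)=1, enqueue
  process G: level=1
    G->A: in-degree(A)=2, level(A)>=2
    G->C: in-degree(C)=0, level(C)=2, enqueue
    G->E: in-degree(E)=0, level(E)=2, enqueue
  process C: level=2
    C->F: in-degree(F)=0, level(F)=3, enqueue
  process E: level=2
    E->A: in-degree(A)=1, level(A)>=3
  process F: level=3
    F->A: in-degree(A)=0, level(A)=4, enqueue
  process A: level=4
All levels: A:4, B:0, C:2, D:0, E:2, F:3, G:1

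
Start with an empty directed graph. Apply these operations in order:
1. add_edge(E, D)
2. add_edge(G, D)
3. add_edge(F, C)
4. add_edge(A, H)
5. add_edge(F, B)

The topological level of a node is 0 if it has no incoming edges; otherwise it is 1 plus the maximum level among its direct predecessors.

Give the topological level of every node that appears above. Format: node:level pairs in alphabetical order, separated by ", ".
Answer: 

Answer: A:0, B:1, C:1, D:1, E:0, F:0, G:0, H:1

Derivation:
Op 1: add_edge(E, D). Edges now: 1
Op 2: add_edge(G, D). Edges now: 2
Op 3: add_edge(F, C). Edges now: 3
Op 4: add_edge(A, H). Edges now: 4
Op 5: add_edge(F, B). Edges now: 5
Compute levels (Kahn BFS):
  sources (in-degree 0): A, E, F, G
  process A: level=0
    A->H: in-degree(H)=0, level(H)=1, enqueue
  process E: level=0
    E->D: in-degree(D)=1, level(D)>=1
  process F: level=0
    F->B: in-degree(B)=0, level(B)=1, enqueue
    F->C: in-degree(C)=0, level(C)=1, enqueue
  process G: level=0
    G->D: in-degree(D)=0, level(D)=1, enqueue
  process H: level=1
  process B: level=1
  process C: level=1
  process D: level=1
All levels: A:0, B:1, C:1, D:1, E:0, F:0, G:0, H:1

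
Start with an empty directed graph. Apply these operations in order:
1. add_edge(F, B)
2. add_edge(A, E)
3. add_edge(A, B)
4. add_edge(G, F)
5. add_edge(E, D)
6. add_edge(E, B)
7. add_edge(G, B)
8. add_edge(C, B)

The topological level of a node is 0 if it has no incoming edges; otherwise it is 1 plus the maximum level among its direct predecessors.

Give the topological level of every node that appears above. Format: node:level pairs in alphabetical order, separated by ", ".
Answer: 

Answer: A:0, B:2, C:0, D:2, E:1, F:1, G:0

Derivation:
Op 1: add_edge(F, B). Edges now: 1
Op 2: add_edge(A, E). Edges now: 2
Op 3: add_edge(A, B). Edges now: 3
Op 4: add_edge(G, F). Edges now: 4
Op 5: add_edge(E, D). Edges now: 5
Op 6: add_edge(E, B). Edges now: 6
Op 7: add_edge(G, B). Edges now: 7
Op 8: add_edge(C, B). Edges now: 8
Compute levels (Kahn BFS):
  sources (in-degree 0): A, C, G
  process A: level=0
    A->B: in-degree(B)=4, level(B)>=1
    A->E: in-degree(E)=0, level(E)=1, enqueue
  process C: level=0
    C->B: in-degree(B)=3, level(B)>=1
  process G: level=0
    G->B: in-degree(B)=2, level(B)>=1
    G->F: in-degree(F)=0, level(F)=1, enqueue
  process E: level=1
    E->B: in-degree(B)=1, level(B)>=2
    E->D: in-degree(D)=0, level(D)=2, enqueue
  process F: level=1
    F->B: in-degree(B)=0, level(B)=2, enqueue
  process D: level=2
  process B: level=2
All levels: A:0, B:2, C:0, D:2, E:1, F:1, G:0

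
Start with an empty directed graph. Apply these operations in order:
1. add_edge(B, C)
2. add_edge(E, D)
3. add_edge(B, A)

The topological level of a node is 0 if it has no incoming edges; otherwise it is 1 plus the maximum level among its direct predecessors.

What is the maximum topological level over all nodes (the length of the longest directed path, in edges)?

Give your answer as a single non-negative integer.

Op 1: add_edge(B, C). Edges now: 1
Op 2: add_edge(E, D). Edges now: 2
Op 3: add_edge(B, A). Edges now: 3
Compute levels (Kahn BFS):
  sources (in-degree 0): B, E
  process B: level=0
    B->A: in-degree(A)=0, level(A)=1, enqueue
    B->C: in-degree(C)=0, level(C)=1, enqueue
  process E: level=0
    E->D: in-degree(D)=0, level(D)=1, enqueue
  process A: level=1
  process C: level=1
  process D: level=1
All levels: A:1, B:0, C:1, D:1, E:0
max level = 1

Answer: 1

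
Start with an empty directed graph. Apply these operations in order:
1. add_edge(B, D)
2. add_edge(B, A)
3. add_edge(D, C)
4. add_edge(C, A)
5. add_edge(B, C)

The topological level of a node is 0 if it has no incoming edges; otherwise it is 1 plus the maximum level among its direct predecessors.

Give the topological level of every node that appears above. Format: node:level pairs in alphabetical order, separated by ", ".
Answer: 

Answer: A:3, B:0, C:2, D:1

Derivation:
Op 1: add_edge(B, D). Edges now: 1
Op 2: add_edge(B, A). Edges now: 2
Op 3: add_edge(D, C). Edges now: 3
Op 4: add_edge(C, A). Edges now: 4
Op 5: add_edge(B, C). Edges now: 5
Compute levels (Kahn BFS):
  sources (in-degree 0): B
  process B: level=0
    B->A: in-degree(A)=1, level(A)>=1
    B->C: in-degree(C)=1, level(C)>=1
    B->D: in-degree(D)=0, level(D)=1, enqueue
  process D: level=1
    D->C: in-degree(C)=0, level(C)=2, enqueue
  process C: level=2
    C->A: in-degree(A)=0, level(A)=3, enqueue
  process A: level=3
All levels: A:3, B:0, C:2, D:1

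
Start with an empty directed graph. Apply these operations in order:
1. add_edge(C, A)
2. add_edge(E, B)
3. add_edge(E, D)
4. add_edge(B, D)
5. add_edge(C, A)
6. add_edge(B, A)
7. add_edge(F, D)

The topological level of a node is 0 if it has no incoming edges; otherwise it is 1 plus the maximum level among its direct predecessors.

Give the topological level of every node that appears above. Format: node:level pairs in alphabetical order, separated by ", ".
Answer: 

Answer: A:2, B:1, C:0, D:2, E:0, F:0

Derivation:
Op 1: add_edge(C, A). Edges now: 1
Op 2: add_edge(E, B). Edges now: 2
Op 3: add_edge(E, D). Edges now: 3
Op 4: add_edge(B, D). Edges now: 4
Op 5: add_edge(C, A) (duplicate, no change). Edges now: 4
Op 6: add_edge(B, A). Edges now: 5
Op 7: add_edge(F, D). Edges now: 6
Compute levels (Kahn BFS):
  sources (in-degree 0): C, E, F
  process C: level=0
    C->A: in-degree(A)=1, level(A)>=1
  process E: level=0
    E->B: in-degree(B)=0, level(B)=1, enqueue
    E->D: in-degree(D)=2, level(D)>=1
  process F: level=0
    F->D: in-degree(D)=1, level(D)>=1
  process B: level=1
    B->A: in-degree(A)=0, level(A)=2, enqueue
    B->D: in-degree(D)=0, level(D)=2, enqueue
  process A: level=2
  process D: level=2
All levels: A:2, B:1, C:0, D:2, E:0, F:0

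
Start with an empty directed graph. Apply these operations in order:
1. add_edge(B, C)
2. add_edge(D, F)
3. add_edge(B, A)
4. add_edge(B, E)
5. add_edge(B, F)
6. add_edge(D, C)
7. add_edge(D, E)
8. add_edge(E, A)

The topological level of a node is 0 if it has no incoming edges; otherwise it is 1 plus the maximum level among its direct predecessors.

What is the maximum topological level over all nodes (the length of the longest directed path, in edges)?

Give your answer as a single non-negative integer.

Answer: 2

Derivation:
Op 1: add_edge(B, C). Edges now: 1
Op 2: add_edge(D, F). Edges now: 2
Op 3: add_edge(B, A). Edges now: 3
Op 4: add_edge(B, E). Edges now: 4
Op 5: add_edge(B, F). Edges now: 5
Op 6: add_edge(D, C). Edges now: 6
Op 7: add_edge(D, E). Edges now: 7
Op 8: add_edge(E, A). Edges now: 8
Compute levels (Kahn BFS):
  sources (in-degree 0): B, D
  process B: level=0
    B->A: in-degree(A)=1, level(A)>=1
    B->C: in-degree(C)=1, level(C)>=1
    B->E: in-degree(E)=1, level(E)>=1
    B->F: in-degree(F)=1, level(F)>=1
  process D: level=0
    D->C: in-degree(C)=0, level(C)=1, enqueue
    D->E: in-degree(E)=0, level(E)=1, enqueue
    D->F: in-degree(F)=0, level(F)=1, enqueue
  process C: level=1
  process E: level=1
    E->A: in-degree(A)=0, level(A)=2, enqueue
  process F: level=1
  process A: level=2
All levels: A:2, B:0, C:1, D:0, E:1, F:1
max level = 2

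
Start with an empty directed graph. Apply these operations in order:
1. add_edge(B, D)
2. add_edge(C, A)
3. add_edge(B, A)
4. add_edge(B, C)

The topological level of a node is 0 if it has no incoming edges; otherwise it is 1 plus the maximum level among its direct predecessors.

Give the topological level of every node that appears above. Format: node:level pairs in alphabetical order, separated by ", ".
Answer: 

Op 1: add_edge(B, D). Edges now: 1
Op 2: add_edge(C, A). Edges now: 2
Op 3: add_edge(B, A). Edges now: 3
Op 4: add_edge(B, C). Edges now: 4
Compute levels (Kahn BFS):
  sources (in-degree 0): B
  process B: level=0
    B->A: in-degree(A)=1, level(A)>=1
    B->C: in-degree(C)=0, level(C)=1, enqueue
    B->D: in-degree(D)=0, level(D)=1, enqueue
  process C: level=1
    C->A: in-degree(A)=0, level(A)=2, enqueue
  process D: level=1
  process A: level=2
All levels: A:2, B:0, C:1, D:1

Answer: A:2, B:0, C:1, D:1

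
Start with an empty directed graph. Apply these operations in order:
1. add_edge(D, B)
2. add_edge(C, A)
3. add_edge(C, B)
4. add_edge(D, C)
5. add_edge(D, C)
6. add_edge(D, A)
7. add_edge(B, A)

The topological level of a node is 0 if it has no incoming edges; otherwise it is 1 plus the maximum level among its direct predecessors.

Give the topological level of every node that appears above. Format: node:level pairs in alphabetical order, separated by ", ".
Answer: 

Op 1: add_edge(D, B). Edges now: 1
Op 2: add_edge(C, A). Edges now: 2
Op 3: add_edge(C, B). Edges now: 3
Op 4: add_edge(D, C). Edges now: 4
Op 5: add_edge(D, C) (duplicate, no change). Edges now: 4
Op 6: add_edge(D, A). Edges now: 5
Op 7: add_edge(B, A). Edges now: 6
Compute levels (Kahn BFS):
  sources (in-degree 0): D
  process D: level=0
    D->A: in-degree(A)=2, level(A)>=1
    D->B: in-degree(B)=1, level(B)>=1
    D->C: in-degree(C)=0, level(C)=1, enqueue
  process C: level=1
    C->A: in-degree(A)=1, level(A)>=2
    C->B: in-degree(B)=0, level(B)=2, enqueue
  process B: level=2
    B->A: in-degree(A)=0, level(A)=3, enqueue
  process A: level=3
All levels: A:3, B:2, C:1, D:0

Answer: A:3, B:2, C:1, D:0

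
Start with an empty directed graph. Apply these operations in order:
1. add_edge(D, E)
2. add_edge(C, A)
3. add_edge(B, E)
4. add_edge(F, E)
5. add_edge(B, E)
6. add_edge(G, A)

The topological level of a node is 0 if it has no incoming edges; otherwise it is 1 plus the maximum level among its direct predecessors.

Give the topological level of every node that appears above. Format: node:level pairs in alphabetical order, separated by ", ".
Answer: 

Answer: A:1, B:0, C:0, D:0, E:1, F:0, G:0

Derivation:
Op 1: add_edge(D, E). Edges now: 1
Op 2: add_edge(C, A). Edges now: 2
Op 3: add_edge(B, E). Edges now: 3
Op 4: add_edge(F, E). Edges now: 4
Op 5: add_edge(B, E) (duplicate, no change). Edges now: 4
Op 6: add_edge(G, A). Edges now: 5
Compute levels (Kahn BFS):
  sources (in-degree 0): B, C, D, F, G
  process B: level=0
    B->E: in-degree(E)=2, level(E)>=1
  process C: level=0
    C->A: in-degree(A)=1, level(A)>=1
  process D: level=0
    D->E: in-degree(E)=1, level(E)>=1
  process F: level=0
    F->E: in-degree(E)=0, level(E)=1, enqueue
  process G: level=0
    G->A: in-degree(A)=0, level(A)=1, enqueue
  process E: level=1
  process A: level=1
All levels: A:1, B:0, C:0, D:0, E:1, F:0, G:0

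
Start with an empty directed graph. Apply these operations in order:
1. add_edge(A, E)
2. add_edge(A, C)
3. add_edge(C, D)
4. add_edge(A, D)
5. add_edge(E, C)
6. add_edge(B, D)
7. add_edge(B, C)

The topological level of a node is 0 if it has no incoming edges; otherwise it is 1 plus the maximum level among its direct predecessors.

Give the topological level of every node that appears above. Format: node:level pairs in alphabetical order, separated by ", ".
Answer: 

Answer: A:0, B:0, C:2, D:3, E:1

Derivation:
Op 1: add_edge(A, E). Edges now: 1
Op 2: add_edge(A, C). Edges now: 2
Op 3: add_edge(C, D). Edges now: 3
Op 4: add_edge(A, D). Edges now: 4
Op 5: add_edge(E, C). Edges now: 5
Op 6: add_edge(B, D). Edges now: 6
Op 7: add_edge(B, C). Edges now: 7
Compute levels (Kahn BFS):
  sources (in-degree 0): A, B
  process A: level=0
    A->C: in-degree(C)=2, level(C)>=1
    A->D: in-degree(D)=2, level(D)>=1
    A->E: in-degree(E)=0, level(E)=1, enqueue
  process B: level=0
    B->C: in-degree(C)=1, level(C)>=1
    B->D: in-degree(D)=1, level(D)>=1
  process E: level=1
    E->C: in-degree(C)=0, level(C)=2, enqueue
  process C: level=2
    C->D: in-degree(D)=0, level(D)=3, enqueue
  process D: level=3
All levels: A:0, B:0, C:2, D:3, E:1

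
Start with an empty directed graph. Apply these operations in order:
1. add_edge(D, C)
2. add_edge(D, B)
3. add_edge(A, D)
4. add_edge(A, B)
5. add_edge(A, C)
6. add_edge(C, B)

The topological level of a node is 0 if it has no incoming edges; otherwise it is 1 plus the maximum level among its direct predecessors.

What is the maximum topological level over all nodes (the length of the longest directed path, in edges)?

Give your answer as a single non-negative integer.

Answer: 3

Derivation:
Op 1: add_edge(D, C). Edges now: 1
Op 2: add_edge(D, B). Edges now: 2
Op 3: add_edge(A, D). Edges now: 3
Op 4: add_edge(A, B). Edges now: 4
Op 5: add_edge(A, C). Edges now: 5
Op 6: add_edge(C, B). Edges now: 6
Compute levels (Kahn BFS):
  sources (in-degree 0): A
  process A: level=0
    A->B: in-degree(B)=2, level(B)>=1
    A->C: in-degree(C)=1, level(C)>=1
    A->D: in-degree(D)=0, level(D)=1, enqueue
  process D: level=1
    D->B: in-degree(B)=1, level(B)>=2
    D->C: in-degree(C)=0, level(C)=2, enqueue
  process C: level=2
    C->B: in-degree(B)=0, level(B)=3, enqueue
  process B: level=3
All levels: A:0, B:3, C:2, D:1
max level = 3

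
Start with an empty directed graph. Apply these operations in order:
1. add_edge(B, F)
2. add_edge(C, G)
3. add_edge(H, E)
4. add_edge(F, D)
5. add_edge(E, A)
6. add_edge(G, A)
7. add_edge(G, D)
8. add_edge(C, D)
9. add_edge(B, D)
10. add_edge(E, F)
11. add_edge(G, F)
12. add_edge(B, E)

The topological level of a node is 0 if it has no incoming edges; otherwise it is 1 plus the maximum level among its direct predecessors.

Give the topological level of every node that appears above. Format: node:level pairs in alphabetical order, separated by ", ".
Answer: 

Answer: A:2, B:0, C:0, D:3, E:1, F:2, G:1, H:0

Derivation:
Op 1: add_edge(B, F). Edges now: 1
Op 2: add_edge(C, G). Edges now: 2
Op 3: add_edge(H, E). Edges now: 3
Op 4: add_edge(F, D). Edges now: 4
Op 5: add_edge(E, A). Edges now: 5
Op 6: add_edge(G, A). Edges now: 6
Op 7: add_edge(G, D). Edges now: 7
Op 8: add_edge(C, D). Edges now: 8
Op 9: add_edge(B, D). Edges now: 9
Op 10: add_edge(E, F). Edges now: 10
Op 11: add_edge(G, F). Edges now: 11
Op 12: add_edge(B, E). Edges now: 12
Compute levels (Kahn BFS):
  sources (in-degree 0): B, C, H
  process B: level=0
    B->D: in-degree(D)=3, level(D)>=1
    B->E: in-degree(E)=1, level(E)>=1
    B->F: in-degree(F)=2, level(F)>=1
  process C: level=0
    C->D: in-degree(D)=2, level(D)>=1
    C->G: in-degree(G)=0, level(G)=1, enqueue
  process H: level=0
    H->E: in-degree(E)=0, level(E)=1, enqueue
  process G: level=1
    G->A: in-degree(A)=1, level(A)>=2
    G->D: in-degree(D)=1, level(D)>=2
    G->F: in-degree(F)=1, level(F)>=2
  process E: level=1
    E->A: in-degree(A)=0, level(A)=2, enqueue
    E->F: in-degree(F)=0, level(F)=2, enqueue
  process A: level=2
  process F: level=2
    F->D: in-degree(D)=0, level(D)=3, enqueue
  process D: level=3
All levels: A:2, B:0, C:0, D:3, E:1, F:2, G:1, H:0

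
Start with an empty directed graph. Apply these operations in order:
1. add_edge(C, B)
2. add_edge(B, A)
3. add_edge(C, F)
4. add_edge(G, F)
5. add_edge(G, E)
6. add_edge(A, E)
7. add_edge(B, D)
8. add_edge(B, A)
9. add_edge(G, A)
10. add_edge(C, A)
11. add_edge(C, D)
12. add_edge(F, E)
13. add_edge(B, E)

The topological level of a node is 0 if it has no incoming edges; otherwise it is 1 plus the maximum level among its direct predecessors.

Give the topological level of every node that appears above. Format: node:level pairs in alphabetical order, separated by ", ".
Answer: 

Op 1: add_edge(C, B). Edges now: 1
Op 2: add_edge(B, A). Edges now: 2
Op 3: add_edge(C, F). Edges now: 3
Op 4: add_edge(G, F). Edges now: 4
Op 5: add_edge(G, E). Edges now: 5
Op 6: add_edge(A, E). Edges now: 6
Op 7: add_edge(B, D). Edges now: 7
Op 8: add_edge(B, A) (duplicate, no change). Edges now: 7
Op 9: add_edge(G, A). Edges now: 8
Op 10: add_edge(C, A). Edges now: 9
Op 11: add_edge(C, D). Edges now: 10
Op 12: add_edge(F, E). Edges now: 11
Op 13: add_edge(B, E). Edges now: 12
Compute levels (Kahn BFS):
  sources (in-degree 0): C, G
  process C: level=0
    C->A: in-degree(A)=2, level(A)>=1
    C->B: in-degree(B)=0, level(B)=1, enqueue
    C->D: in-degree(D)=1, level(D)>=1
    C->F: in-degree(F)=1, level(F)>=1
  process G: level=0
    G->A: in-degree(A)=1, level(A)>=1
    G->E: in-degree(E)=3, level(E)>=1
    G->F: in-degree(F)=0, level(F)=1, enqueue
  process B: level=1
    B->A: in-degree(A)=0, level(A)=2, enqueue
    B->D: in-degree(D)=0, level(D)=2, enqueue
    B->E: in-degree(E)=2, level(E)>=2
  process F: level=1
    F->E: in-degree(E)=1, level(E)>=2
  process A: level=2
    A->E: in-degree(E)=0, level(E)=3, enqueue
  process D: level=2
  process E: level=3
All levels: A:2, B:1, C:0, D:2, E:3, F:1, G:0

Answer: A:2, B:1, C:0, D:2, E:3, F:1, G:0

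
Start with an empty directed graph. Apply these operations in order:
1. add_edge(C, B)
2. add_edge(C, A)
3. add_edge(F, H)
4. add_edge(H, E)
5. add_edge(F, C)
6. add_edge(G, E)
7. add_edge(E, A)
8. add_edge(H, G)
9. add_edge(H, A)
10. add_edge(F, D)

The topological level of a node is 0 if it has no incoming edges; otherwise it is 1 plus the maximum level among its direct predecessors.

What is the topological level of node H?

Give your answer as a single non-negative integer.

Answer: 1

Derivation:
Op 1: add_edge(C, B). Edges now: 1
Op 2: add_edge(C, A). Edges now: 2
Op 3: add_edge(F, H). Edges now: 3
Op 4: add_edge(H, E). Edges now: 4
Op 5: add_edge(F, C). Edges now: 5
Op 6: add_edge(G, E). Edges now: 6
Op 7: add_edge(E, A). Edges now: 7
Op 8: add_edge(H, G). Edges now: 8
Op 9: add_edge(H, A). Edges now: 9
Op 10: add_edge(F, D). Edges now: 10
Compute levels (Kahn BFS):
  sources (in-degree 0): F
  process F: level=0
    F->C: in-degree(C)=0, level(C)=1, enqueue
    F->D: in-degree(D)=0, level(D)=1, enqueue
    F->H: in-degree(H)=0, level(H)=1, enqueue
  process C: level=1
    C->A: in-degree(A)=2, level(A)>=2
    C->B: in-degree(B)=0, level(B)=2, enqueue
  process D: level=1
  process H: level=1
    H->A: in-degree(A)=1, level(A)>=2
    H->E: in-degree(E)=1, level(E)>=2
    H->G: in-degree(G)=0, level(G)=2, enqueue
  process B: level=2
  process G: level=2
    G->E: in-degree(E)=0, level(E)=3, enqueue
  process E: level=3
    E->A: in-degree(A)=0, level(A)=4, enqueue
  process A: level=4
All levels: A:4, B:2, C:1, D:1, E:3, F:0, G:2, H:1
level(H) = 1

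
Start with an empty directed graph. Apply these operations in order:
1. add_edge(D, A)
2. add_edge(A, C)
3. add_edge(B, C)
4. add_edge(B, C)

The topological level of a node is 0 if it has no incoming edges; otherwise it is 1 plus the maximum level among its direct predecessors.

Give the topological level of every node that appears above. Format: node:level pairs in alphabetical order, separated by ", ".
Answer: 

Op 1: add_edge(D, A). Edges now: 1
Op 2: add_edge(A, C). Edges now: 2
Op 3: add_edge(B, C). Edges now: 3
Op 4: add_edge(B, C) (duplicate, no change). Edges now: 3
Compute levels (Kahn BFS):
  sources (in-degree 0): B, D
  process B: level=0
    B->C: in-degree(C)=1, level(C)>=1
  process D: level=0
    D->A: in-degree(A)=0, level(A)=1, enqueue
  process A: level=1
    A->C: in-degree(C)=0, level(C)=2, enqueue
  process C: level=2
All levels: A:1, B:0, C:2, D:0

Answer: A:1, B:0, C:2, D:0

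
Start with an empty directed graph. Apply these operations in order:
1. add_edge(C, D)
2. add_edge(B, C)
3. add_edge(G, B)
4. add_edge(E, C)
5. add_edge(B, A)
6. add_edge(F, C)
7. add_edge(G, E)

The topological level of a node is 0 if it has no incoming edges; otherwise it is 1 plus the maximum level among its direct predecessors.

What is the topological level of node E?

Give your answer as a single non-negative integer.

Answer: 1

Derivation:
Op 1: add_edge(C, D). Edges now: 1
Op 2: add_edge(B, C). Edges now: 2
Op 3: add_edge(G, B). Edges now: 3
Op 4: add_edge(E, C). Edges now: 4
Op 5: add_edge(B, A). Edges now: 5
Op 6: add_edge(F, C). Edges now: 6
Op 7: add_edge(G, E). Edges now: 7
Compute levels (Kahn BFS):
  sources (in-degree 0): F, G
  process F: level=0
    F->C: in-degree(C)=2, level(C)>=1
  process G: level=0
    G->B: in-degree(B)=0, level(B)=1, enqueue
    G->E: in-degree(E)=0, level(E)=1, enqueue
  process B: level=1
    B->A: in-degree(A)=0, level(A)=2, enqueue
    B->C: in-degree(C)=1, level(C)>=2
  process E: level=1
    E->C: in-degree(C)=0, level(C)=2, enqueue
  process A: level=2
  process C: level=2
    C->D: in-degree(D)=0, level(D)=3, enqueue
  process D: level=3
All levels: A:2, B:1, C:2, D:3, E:1, F:0, G:0
level(E) = 1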